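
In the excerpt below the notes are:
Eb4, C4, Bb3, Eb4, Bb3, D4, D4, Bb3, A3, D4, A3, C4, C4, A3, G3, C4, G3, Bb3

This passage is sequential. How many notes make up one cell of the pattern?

18 notes total. Splitting into 3 groups of 6:
Eb4 C4 Bb3 Eb4 Bb3 D4 | D4 Bb3 A3 D4 A3 C4 | C4 A3 G3 C4 G3 Bb3
Every group is a transposition down a 2nd of the one before; no shorter unit works.

6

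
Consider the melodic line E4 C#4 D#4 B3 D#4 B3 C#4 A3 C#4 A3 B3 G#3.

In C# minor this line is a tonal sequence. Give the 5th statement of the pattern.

A3 F#3 G#3 E3

With a 4-note motive the entries are E4, D#4, C#4, each down a 2nd from the previous.
Extending down a 2nd: B3 → A3.
Statement 5 starts on A3 and keeps the same diatonic contour: A3 F#3 G#3 E3.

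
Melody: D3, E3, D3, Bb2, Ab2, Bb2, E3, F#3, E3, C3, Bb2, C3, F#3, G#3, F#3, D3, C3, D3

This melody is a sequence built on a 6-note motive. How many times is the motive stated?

18 notes in groups of 6 gives 18/6 = 3 statements.
Starts: D3, E3, F#3 — each up a 2nd.

3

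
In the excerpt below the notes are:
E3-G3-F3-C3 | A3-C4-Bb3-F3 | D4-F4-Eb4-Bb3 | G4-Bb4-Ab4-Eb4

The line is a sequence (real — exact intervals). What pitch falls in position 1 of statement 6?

The unit is 4 notes. Position-1 pitches of the 4 shown cells: E3, A3, D4, G4.
Each moves up a 4th. Continuing: C5 → F5.

F5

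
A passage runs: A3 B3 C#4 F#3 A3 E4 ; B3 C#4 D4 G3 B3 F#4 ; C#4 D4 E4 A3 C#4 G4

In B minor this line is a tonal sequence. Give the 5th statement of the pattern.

Taking 6-note groups, the heads are A3, B3, C#4: the pattern moves up a 2nd.
Continuing the starts: D4 → E4.
So cell 5 is E4 F#4 G4 C#4 E4 B4.

E4 F#4 G4 C#4 E4 B4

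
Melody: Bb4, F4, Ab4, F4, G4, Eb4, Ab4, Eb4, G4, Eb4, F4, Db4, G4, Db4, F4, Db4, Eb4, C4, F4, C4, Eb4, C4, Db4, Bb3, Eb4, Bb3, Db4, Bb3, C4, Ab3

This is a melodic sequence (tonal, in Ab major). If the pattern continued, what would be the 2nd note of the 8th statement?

Grouping in 6s, the 2nd note of each cell is F4, Eb4, Db4, C4, Bb3.
Each moves down a 2nd. Continuing: Ab3 → G3 → F3.

F3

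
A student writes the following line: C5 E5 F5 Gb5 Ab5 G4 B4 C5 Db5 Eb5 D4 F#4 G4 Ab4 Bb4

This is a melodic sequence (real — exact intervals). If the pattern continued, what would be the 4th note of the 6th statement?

F3

With 5-note cells, note 4 of each statement runs Gb5, Db5, Ab4.
Each moves down a 4th. Continuing: Eb4 → Bb3 → F3.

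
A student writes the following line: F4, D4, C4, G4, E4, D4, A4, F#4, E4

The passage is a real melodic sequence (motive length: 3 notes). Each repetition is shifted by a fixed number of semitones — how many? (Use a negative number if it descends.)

2

Unit = 3 notes; the statements start on F4, G4, A4, moving up a 2nd each time.
F4→G4 is 67 − 65 = 2 semitones.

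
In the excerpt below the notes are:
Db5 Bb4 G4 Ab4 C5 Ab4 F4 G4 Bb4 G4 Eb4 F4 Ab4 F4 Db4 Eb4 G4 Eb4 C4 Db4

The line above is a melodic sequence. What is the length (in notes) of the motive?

There are 20 notes; a 4-note unit gives 5 cells:
Db5 Bb4 G4 Ab4 | C5 Ab4 F4 G4 | Bb4 G4 Eb4 F4 | Ab4 F4 Db4 Eb4 | G4 Eb4 C4 Db4
Every group is a transposition down a 2nd of the one before; no shorter unit works.

4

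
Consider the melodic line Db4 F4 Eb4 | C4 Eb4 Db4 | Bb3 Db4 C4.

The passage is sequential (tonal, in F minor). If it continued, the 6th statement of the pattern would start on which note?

With a 3-note motive the entries are Db4, C4, Bb3, each down a 2nd from the previous.
Continuing: Ab3 → G3 → F3. Statement 6 starts on F3.

F3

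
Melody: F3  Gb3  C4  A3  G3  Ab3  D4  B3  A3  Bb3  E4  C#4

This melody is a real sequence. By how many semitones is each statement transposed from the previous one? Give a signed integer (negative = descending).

2

The 4-note cells begin on F3, G3, A3 — each up a 2nd from the last.
Counting half-steps from F3 to G3: 2.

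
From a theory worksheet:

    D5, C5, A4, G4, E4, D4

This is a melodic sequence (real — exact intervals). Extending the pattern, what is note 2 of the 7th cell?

With 2-note cells, note 2 of each statement runs C5, G4, D4.
Carrying that down a 4th forward: A3 → E3 → B2 → F#2.

F#2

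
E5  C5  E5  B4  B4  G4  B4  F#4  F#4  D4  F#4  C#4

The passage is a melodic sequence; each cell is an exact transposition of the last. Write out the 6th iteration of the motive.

D#3 B2 D#3 A#2

Taking 4-note groups, the heads are E5, B4, F#4: the pattern moves down a 4th.
Carrying on: C#4 → G#3 → D#3.
From D#3 the exact shape gives D#3 B2 D#3 A#2.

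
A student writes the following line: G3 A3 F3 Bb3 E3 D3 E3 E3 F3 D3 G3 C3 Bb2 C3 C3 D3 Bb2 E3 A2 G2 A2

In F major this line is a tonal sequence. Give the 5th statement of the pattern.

F2 G2 E2 A2 D2 C2 D2

Unit = 7 notes; the statements start on G3, E3, C3, moving down a 3rd each time.
Extending down a 3rd: A2 → F2.
So cell 5 is F2 G2 E2 A2 D2 C2 D2.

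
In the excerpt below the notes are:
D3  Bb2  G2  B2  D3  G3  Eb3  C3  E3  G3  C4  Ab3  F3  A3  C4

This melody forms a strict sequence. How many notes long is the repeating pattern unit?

5

15 notes total. Splitting into 3 groups of 5:
D3 Bb2 G2 B2 D3 | G3 Eb3 C3 E3 G3 | C4 Ab3 F3 A3 C4
Each cell is the previous one up a 4th — so the unit is 5 notes.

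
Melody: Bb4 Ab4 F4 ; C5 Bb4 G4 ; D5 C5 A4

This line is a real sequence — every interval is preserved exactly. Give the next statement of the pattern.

E5 D5 B4

Taking 3-note groups, the heads are Bb4, C5, D5: the pattern moves up a 2nd.
Statement 4 starts on E5 and keeps the same exact contour: E5 D5 B4.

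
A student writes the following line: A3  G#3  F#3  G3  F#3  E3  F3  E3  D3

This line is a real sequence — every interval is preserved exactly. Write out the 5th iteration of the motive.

Db3 C3 Bb2

Taking 3-note groups, the heads are A3, G3, F3: the pattern moves down a 2nd.
Extending down a 2nd: Eb3 → Db3.
Statement 5 starts on Db3 and keeps the same exact contour: Db3 C3 Bb2.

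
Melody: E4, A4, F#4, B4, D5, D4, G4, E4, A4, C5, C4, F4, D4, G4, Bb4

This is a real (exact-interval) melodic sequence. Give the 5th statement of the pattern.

With a 5-note motive the entries are E4, D4, C4, each down a 2nd from the previous.
Extending down a 2nd: Bb3 → Ab3.
From Ab3 the exact shape gives Ab3 Db4 Bb3 Eb4 Gb4.

Ab3 Db4 Bb3 Eb4 Gb4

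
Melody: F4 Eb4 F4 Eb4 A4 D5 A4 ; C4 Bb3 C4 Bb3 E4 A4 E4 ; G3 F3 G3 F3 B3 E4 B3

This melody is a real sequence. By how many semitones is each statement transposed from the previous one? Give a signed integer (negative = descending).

-5

Unit = 7 notes; the statements start on F4, C4, G3, moving down a 4th each time.
Counting half-steps from F4 to C4: -5.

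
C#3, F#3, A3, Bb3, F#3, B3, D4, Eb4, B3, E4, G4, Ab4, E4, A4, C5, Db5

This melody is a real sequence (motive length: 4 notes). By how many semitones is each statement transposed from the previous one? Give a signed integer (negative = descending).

With a 4-note motive the entries are C#3, F#3, B3, E4, each up a 4th from the previous.
C#3→F#3 is 54 − 49 = 5 semitones.

5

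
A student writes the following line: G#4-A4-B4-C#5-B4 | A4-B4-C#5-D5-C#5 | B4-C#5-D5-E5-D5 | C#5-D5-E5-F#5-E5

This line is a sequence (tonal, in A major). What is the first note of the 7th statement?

The 5-note cells begin on G#4, A4, B4, C#5 — each up a 2nd from the last.
Continuing: D5 → E5 → F#5. Statement 7 starts on F#5.

F#5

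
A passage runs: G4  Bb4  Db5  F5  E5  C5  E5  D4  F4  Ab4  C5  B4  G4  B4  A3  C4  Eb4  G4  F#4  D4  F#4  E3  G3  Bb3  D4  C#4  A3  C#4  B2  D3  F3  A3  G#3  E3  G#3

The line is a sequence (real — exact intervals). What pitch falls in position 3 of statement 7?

Grouping in 7s, the 3rd note of each cell is Db5, Ab4, Eb4, Bb3, F3.
Extending down a 4th: C3 → G2.

G2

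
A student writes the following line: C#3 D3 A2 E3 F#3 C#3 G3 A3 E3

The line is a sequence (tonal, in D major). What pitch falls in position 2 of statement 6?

The unit is 3 notes. Position-2 pitches of the 3 shown cells: D3, F#3, A3.
Each moves up a 3rd. Continuing: C#4 → E4 → G4.

G4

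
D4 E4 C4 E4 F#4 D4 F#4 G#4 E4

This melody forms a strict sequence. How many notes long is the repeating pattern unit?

9 notes total. Splitting into 3 groups of 3:
D4 E4 C4 | E4 F#4 D4 | F#4 G#4 E4
Each cell is the previous one up a 2nd — so the unit is 3 notes.

3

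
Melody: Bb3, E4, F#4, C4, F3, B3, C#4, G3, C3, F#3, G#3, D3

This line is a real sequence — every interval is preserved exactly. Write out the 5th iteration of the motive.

D2 G#2 A#2 E2

With a 4-note motive the entries are Bb3, F3, C3, each down a 4th from the previous.
Carrying on: G2 → D2.
From D2 the exact shape gives D2 G#2 A#2 E2.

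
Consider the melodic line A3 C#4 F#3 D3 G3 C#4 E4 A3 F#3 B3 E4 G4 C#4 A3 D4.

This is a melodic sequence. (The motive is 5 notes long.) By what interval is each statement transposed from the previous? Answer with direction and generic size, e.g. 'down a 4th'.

up a 3rd

Unit = 5 notes; the statements start on A3, C#4, E4, moving up a 3rd each time.
A3 to C#4 is up a 3rd.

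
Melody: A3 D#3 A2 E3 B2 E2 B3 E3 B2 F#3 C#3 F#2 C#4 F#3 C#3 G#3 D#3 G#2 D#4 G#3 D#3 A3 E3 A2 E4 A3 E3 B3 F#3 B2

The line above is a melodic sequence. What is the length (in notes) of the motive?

30 notes total. Splitting into 5 groups of 6:
A3 D#3 A2 E3 B2 E2 | B3 E3 B2 F#3 C#3 F#2 | C#4 F#3 C#3 G#3 D#3 G#2 | D#4 G#3 D#3 A3 E3 A2 | E4 A3 E3 B3 F#3 B2
Every group is a transposition up a 2nd of the one before; no shorter unit works.

6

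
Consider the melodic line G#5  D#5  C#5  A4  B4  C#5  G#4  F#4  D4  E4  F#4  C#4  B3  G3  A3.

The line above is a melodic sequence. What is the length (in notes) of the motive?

Try groups of 5 (3 cells in 15 notes):
G#5 D#5 C#5 A4 B4 | C#5 G#4 F#4 D4 E4 | F#4 C#4 B3 G3 A3
Every group is a transposition down a 5th of the one before; no shorter unit works.

5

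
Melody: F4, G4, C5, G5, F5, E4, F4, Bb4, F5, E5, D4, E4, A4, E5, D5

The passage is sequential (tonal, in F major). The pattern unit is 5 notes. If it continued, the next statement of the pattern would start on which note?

C4

With a 5-note motive the entries are F4, E4, D4, each down a 2nd from the previous.
The next head, down a 2nd from D4, is C4.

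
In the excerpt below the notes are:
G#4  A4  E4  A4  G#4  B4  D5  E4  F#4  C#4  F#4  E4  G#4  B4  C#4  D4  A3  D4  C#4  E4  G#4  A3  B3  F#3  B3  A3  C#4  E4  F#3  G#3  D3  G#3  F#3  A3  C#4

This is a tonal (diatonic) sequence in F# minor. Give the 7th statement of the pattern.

The 7-note cells begin on G#4, E4, C#4, A3, F#3 — each down a 3rd from the last.
Continuing the starts: D3 → B2.
Statement 7 starts on B2 and keeps the same diatonic contour: B2 C#3 G#2 C#3 B2 D3 F#3.

B2 C#3 G#2 C#3 B2 D3 F#3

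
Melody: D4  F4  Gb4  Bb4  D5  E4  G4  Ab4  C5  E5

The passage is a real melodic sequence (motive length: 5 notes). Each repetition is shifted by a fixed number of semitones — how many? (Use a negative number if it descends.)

Taking 5-note groups, the heads are D4, E4: the pattern moves up a 2nd.
D4→E4 is 64 − 62 = 2 semitones.

2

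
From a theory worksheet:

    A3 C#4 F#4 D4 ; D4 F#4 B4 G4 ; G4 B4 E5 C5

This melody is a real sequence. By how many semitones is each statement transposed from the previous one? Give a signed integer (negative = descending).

The 4-note cells begin on A3, D4, G4 — each up a 4th from the last.
A3→D4 is 62 − 57 = 5 semitones.

5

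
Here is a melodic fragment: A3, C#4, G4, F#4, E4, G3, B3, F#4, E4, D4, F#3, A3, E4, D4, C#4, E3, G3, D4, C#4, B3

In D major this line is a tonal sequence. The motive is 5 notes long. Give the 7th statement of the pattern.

B2 D3 A3 G3 F#3

Unit = 5 notes; the statements start on A3, G3, F#3, E3, moving down a 2nd each time.
Continuing the starts: D3 → C#3 → B2.
Statement 7 starts on B2 and keeps the same diatonic contour: B2 D3 A3 G3 F#3.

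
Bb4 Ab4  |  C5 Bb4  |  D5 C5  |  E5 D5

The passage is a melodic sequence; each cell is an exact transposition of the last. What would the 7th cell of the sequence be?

Taking 2-note groups, the heads are Bb4, C5, D5, E5: the pattern moves up a 2nd.
Carrying on: F#5 → G#5 → A#5.
Statement 7 starts on A#5 and keeps the same exact contour: A#5 G#5.

A#5 G#5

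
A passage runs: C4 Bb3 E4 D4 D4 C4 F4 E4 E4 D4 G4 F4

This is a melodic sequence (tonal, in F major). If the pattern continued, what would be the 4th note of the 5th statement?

A4

With 4-note cells, note 4 of each statement runs D4, E4, F4.
Carrying that up a 2nd forward: G4 → A4.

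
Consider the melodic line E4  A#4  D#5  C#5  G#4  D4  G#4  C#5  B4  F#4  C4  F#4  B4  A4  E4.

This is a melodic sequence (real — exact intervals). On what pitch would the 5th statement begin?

With a 5-note motive the entries are E4, D4, C4, each down a 2nd from the previous.
Extending the heads down a 2nd: Bb3 → Ab3.

Ab3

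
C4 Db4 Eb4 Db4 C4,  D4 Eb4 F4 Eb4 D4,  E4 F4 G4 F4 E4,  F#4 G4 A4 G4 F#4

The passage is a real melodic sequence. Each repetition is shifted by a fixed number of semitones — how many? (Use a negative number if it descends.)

2

Unit = 5 notes; the statements start on C4, D4, E4, F#4, moving up a 2nd each time.
C4 to D4 spans +2 semitones.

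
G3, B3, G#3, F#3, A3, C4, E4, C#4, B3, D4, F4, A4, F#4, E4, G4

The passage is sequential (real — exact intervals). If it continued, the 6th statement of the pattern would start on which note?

The 5-note cells begin on G3, C4, F4 — each up a 4th from the last.
Continuing: Bb4 → Eb5 → Ab5. Statement 6 starts on Ab5.

Ab5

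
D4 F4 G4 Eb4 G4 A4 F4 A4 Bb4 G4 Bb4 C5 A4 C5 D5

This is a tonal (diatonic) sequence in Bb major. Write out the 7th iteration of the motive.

C5 Eb5 F5

Taking 3-note groups, the heads are D4, Eb4, F4, G4, A4: the pattern moves up a 2nd.
Extending up a 2nd: Bb4 → C5.
From C5 the diatonic shape gives C5 Eb5 F5.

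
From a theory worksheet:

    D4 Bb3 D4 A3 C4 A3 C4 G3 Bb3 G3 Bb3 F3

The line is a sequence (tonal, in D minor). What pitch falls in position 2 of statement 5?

The unit is 4 notes. Position-2 pitches of the 3 shown cells: Bb3, A3, G3.
Each moves down a 2nd. Continuing: F3 → E3.

E3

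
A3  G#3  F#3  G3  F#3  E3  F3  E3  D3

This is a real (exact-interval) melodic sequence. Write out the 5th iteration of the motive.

Db3 C3 Bb2

The 3-note cells begin on A3, G3, F3 — each down a 2nd from the last.
Extending down a 2nd: Eb3 → Db3.
From Db3 the exact shape gives Db3 C3 Bb2.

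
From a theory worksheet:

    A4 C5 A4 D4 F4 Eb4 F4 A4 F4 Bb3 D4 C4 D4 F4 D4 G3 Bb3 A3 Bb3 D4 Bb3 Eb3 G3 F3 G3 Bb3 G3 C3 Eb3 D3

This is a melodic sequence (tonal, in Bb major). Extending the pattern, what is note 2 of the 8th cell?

Grouping in 6s, the 2nd note of each cell is C5, A4, F4, D4, Bb3.
Each moves down a 3rd. Continuing: G3 → Eb3 → C3.

C3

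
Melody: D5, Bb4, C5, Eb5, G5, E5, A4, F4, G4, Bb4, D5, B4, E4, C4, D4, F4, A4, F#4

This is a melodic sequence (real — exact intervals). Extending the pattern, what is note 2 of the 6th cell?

A2

With 6-note cells, note 2 of each statement runs Bb4, F4, C4.
Extending down a 4th: G3 → D3 → A2.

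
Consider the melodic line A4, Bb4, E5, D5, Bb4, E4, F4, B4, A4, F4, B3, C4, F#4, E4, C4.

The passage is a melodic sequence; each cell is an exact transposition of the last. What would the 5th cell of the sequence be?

With a 5-note motive the entries are A4, E4, B3, each down a 4th from the previous.
Carrying on: F#3 → C#3.
So cell 5 is C#3 D3 G#3 F#3 D3.

C#3 D3 G#3 F#3 D3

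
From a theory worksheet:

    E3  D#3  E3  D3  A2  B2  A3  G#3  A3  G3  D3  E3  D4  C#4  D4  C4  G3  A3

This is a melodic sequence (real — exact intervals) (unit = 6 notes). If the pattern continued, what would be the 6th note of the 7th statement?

With 6-note cells, note 6 of each statement runs B2, E3, A3.
Each moves up a 4th. Continuing: D4 → G4 → C5 → F5.

F5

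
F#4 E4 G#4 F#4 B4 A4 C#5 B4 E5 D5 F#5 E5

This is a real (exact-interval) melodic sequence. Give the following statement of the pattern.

A5 G5 B5 A5

Unit = 4 notes; the statements start on F#4, B4, E5, moving up a 4th each time.
From A5 the exact shape gives A5 G5 B5 A5.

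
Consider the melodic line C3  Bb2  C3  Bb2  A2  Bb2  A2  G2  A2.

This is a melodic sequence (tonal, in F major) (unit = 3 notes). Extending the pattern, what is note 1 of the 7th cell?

With 3-note cells, note 1 of each statement runs C3, Bb2, A2.
Carrying that down a 2nd forward: G2 → F2 → E2 → D2.

D2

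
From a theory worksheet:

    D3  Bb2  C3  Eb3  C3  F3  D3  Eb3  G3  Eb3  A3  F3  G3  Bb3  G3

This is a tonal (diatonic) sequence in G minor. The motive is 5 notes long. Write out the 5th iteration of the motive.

Eb4 C4 D4 F4 D4

The 5-note cells begin on D3, F3, A3 — each up a 3rd from the last.
Continuing the starts: C4 → Eb4.
From Eb4 the diatonic shape gives Eb4 C4 D4 F4 D4.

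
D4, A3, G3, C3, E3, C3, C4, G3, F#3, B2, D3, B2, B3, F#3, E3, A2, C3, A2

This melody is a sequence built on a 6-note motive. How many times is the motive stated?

3

18 notes in groups of 6 gives 18/6 = 3 statements.
Starts: D4, C4, B3 — each down a 2nd.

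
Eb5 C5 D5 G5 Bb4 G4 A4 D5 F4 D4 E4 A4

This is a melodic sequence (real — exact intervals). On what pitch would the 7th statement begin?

A2

Unit = 4 notes; the statements start on Eb5, Bb4, F4, moving down a 4th each time.
Extending the heads down a 4th: C4 → G3 → D3 → A2.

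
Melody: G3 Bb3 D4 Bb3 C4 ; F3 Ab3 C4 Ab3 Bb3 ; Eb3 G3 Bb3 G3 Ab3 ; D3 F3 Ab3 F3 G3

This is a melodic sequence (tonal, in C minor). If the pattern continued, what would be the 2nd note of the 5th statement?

The unit is 5 notes. Position-2 pitches of the 4 shown cells: Bb3, Ab3, G3, F3.
Each moves down a 2nd; the next is Eb3.

Eb3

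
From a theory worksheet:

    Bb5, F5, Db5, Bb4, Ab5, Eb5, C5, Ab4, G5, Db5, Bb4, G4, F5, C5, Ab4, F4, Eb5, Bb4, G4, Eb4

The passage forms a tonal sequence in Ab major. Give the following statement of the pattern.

The 4-note cells begin on Bb5, Ab5, G5, F5, Eb5 — each down a 2nd from the last.
From Db5 the diatonic shape gives Db5 Ab4 F4 Db4.

Db5 Ab4 F4 Db4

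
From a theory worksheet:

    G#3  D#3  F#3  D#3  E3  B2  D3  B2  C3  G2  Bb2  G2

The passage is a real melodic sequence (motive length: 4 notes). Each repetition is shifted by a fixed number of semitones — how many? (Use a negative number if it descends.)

-4

Taking 4-note groups, the heads are G#3, E3, C3: the pattern moves down a 3rd.
G#3→E3 is 52 − 56 = -4 semitones.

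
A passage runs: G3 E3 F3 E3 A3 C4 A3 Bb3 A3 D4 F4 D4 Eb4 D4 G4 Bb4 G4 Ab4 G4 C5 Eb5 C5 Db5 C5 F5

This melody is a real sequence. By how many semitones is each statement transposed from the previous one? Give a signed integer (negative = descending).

5

With a 5-note motive the entries are G3, C4, F4, Bb4, Eb5, each up a 4th from the previous.
Counting half-steps from G3 to C4: 5.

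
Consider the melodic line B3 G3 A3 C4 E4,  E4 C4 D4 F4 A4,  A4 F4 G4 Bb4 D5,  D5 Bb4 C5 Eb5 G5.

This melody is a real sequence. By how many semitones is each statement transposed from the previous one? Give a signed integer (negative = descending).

With a 5-note motive the entries are B3, E4, A4, D5, each up a 4th from the previous.
Counting half-steps from B3 to E4: 5.

5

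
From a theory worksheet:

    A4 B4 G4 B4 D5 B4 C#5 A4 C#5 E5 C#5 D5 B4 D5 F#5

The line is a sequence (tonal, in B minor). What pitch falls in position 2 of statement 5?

F#5

With 5-note cells, note 2 of each statement runs B4, C#5, D5.
Extending up a 2nd: E5 → F#5.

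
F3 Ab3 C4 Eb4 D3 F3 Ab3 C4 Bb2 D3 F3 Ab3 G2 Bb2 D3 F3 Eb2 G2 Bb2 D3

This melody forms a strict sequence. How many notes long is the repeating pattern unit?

Try groups of 4 (5 cells in 20 notes):
F3 Ab3 C4 Eb4 | D3 F3 Ab3 C4 | Bb2 D3 F3 Ab3 | G2 Bb2 D3 F3 | Eb2 G2 Bb2 D3
Each cell is the previous one down a 3rd — so the unit is 4 notes.

4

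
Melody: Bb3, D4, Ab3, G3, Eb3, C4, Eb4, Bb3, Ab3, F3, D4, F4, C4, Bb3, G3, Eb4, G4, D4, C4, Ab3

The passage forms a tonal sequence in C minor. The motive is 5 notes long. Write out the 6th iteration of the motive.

G4 Bb4 F4 Eb4 C4

Unit = 5 notes; the statements start on Bb3, C4, D4, Eb4, moving up a 2nd each time.
Carrying on: F4 → G4.
Statement 6 starts on G4 and keeps the same diatonic contour: G4 Bb4 F4 Eb4 C4.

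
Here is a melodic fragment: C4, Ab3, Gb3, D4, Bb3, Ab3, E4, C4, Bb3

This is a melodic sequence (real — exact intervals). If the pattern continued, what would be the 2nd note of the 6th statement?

The unit is 3 notes. Position-2 pitches of the 3 shown cells: Ab3, Bb3, C4.
Each moves up a 2nd. Continuing: D4 → E4 → F#4.

F#4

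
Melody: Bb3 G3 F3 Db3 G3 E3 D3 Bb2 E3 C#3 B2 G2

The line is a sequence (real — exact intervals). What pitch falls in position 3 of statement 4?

The unit is 4 notes. Position-3 pitches of the 3 shown cells: F3, D3, B2.
Each moves down a 3rd; the next is G#2.

G#2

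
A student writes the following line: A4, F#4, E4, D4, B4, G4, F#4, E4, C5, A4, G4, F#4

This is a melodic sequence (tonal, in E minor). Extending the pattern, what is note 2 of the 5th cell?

C5

Grouping in 4s, the 2nd note of each cell is F#4, G4, A4.
Carrying that up a 2nd forward: B4 → C5.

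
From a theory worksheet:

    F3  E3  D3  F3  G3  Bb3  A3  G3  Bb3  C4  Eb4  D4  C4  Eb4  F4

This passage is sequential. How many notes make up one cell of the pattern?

Try groups of 5 (3 cells in 15 notes):
F3 E3 D3 F3 G3 | Bb3 A3 G3 Bb3 C4 | Eb4 D4 C4 Eb4 F4
Every group is a transposition up a 4th of the one before; no shorter unit works.

5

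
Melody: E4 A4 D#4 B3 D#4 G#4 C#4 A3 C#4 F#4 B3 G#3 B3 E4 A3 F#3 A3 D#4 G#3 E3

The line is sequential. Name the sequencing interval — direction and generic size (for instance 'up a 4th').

The 4-note cells begin on E4, D#4, C#4, B3, A3 — each down a 2nd from the last.
From E4 to D#4: down a 2nd.

down a 2nd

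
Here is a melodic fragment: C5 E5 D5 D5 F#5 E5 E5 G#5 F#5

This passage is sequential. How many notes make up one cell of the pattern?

9 notes total. Splitting into 3 groups of 3:
C5 E5 D5 | D5 F#5 E5 | E5 G#5 F#5
Each cell is the previous one up a 2nd — so the unit is 3 notes.

3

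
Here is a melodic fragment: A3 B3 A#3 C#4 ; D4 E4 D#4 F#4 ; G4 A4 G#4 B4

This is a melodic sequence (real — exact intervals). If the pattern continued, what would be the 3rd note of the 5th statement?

Grouping in 4s, the 3rd note of each cell is A#3, D#4, G#4.
Each moves up a 4th. Continuing: C#5 → F#5.

F#5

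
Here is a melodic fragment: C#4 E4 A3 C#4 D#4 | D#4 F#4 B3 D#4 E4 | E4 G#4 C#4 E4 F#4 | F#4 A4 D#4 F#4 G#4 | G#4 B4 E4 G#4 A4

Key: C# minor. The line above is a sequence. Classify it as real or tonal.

Every note is diatonic to C# minor.
Cell 1 has +2 semitones from note 4 to 5, but cell 2 has +1 — the interval quality changes while the contour stays the same, which is the hallmark of a tonal sequence.

tonal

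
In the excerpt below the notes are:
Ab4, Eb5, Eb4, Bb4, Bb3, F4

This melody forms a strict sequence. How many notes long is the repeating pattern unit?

2

There are 6 notes; a 2-note unit gives 3 cells:
Ab4 Eb5 | Eb4 Bb4 | Bb3 F4
Every group is a transposition down a 4th of the one before; no shorter unit works.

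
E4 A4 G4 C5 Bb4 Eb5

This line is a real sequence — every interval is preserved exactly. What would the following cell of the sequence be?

Db5 Gb5

Taking 2-note groups, the heads are E4, G4, Bb4: the pattern moves up a 3rd.
Statement 4 starts on Db5 and keeps the same exact contour: Db5 Gb5.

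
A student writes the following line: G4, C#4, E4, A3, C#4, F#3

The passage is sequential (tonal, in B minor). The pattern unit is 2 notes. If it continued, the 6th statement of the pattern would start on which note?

D3

Taking 2-note groups, the heads are G4, E4, C#4: the pattern moves down a 3rd.
Continuing: A3 → F#3 → D3. Statement 6 starts on D3.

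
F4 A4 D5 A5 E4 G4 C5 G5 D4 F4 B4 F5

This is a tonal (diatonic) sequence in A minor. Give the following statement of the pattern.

C4 E4 A4 E5

Taking 4-note groups, the heads are F4, E4, D4: the pattern moves down a 2nd.
So cell 4 is C4 E4 A4 E5.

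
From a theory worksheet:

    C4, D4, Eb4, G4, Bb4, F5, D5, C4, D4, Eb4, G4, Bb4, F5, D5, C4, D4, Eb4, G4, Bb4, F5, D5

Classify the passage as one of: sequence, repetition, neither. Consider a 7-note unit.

repetition

Each 7-note cell is identical (C4 D4 Eb4 G4 Bb4 F5 D5), restated at the same pitch.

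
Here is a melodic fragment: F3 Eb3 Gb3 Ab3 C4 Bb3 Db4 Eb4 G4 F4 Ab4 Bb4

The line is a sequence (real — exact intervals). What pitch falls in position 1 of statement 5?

The unit is 4 notes. Position-1 pitches of the 3 shown cells: F3, C4, G4.
Each moves up a 5th. Continuing: D5 → A5.

A5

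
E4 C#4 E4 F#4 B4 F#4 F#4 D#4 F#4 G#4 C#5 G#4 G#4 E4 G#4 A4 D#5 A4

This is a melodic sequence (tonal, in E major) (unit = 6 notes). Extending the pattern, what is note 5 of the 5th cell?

The unit is 6 notes. Position-5 pitches of the 3 shown cells: B4, C#5, D#5.
Each moves up a 2nd. Continuing: E5 → F#5.

F#5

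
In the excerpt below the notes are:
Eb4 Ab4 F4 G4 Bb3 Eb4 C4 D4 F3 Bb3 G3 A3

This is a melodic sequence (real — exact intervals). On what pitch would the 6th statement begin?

The 4-note cells begin on Eb4, Bb3, F3 — each down a 4th from the last.
Continuing: C3 → G2 → D2. Statement 6 starts on D2.

D2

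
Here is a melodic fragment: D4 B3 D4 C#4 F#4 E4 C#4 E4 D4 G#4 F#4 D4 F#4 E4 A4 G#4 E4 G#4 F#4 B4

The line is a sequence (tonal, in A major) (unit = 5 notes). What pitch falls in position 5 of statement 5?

C#5

The unit is 5 notes. Position-5 pitches of the 4 shown cells: F#4, G#4, A4, B4.
From B4, up a 2nd gives C#5.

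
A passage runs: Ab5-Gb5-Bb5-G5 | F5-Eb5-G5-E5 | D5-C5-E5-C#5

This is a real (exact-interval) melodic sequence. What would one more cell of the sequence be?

B4 A4 C#5 A#4

Taking 4-note groups, the heads are Ab5, F5, D5: the pattern moves down a 3rd.
From B4 the exact shape gives B4 A4 C#5 A#4.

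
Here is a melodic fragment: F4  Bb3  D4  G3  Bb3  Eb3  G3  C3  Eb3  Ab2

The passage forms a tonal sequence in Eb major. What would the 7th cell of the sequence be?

Ab2 D2

Taking 2-note groups, the heads are F4, D4, Bb3, G3, Eb3: the pattern moves down a 3rd.
Continuing the starts: C3 → Ab2.
So cell 7 is Ab2 D2.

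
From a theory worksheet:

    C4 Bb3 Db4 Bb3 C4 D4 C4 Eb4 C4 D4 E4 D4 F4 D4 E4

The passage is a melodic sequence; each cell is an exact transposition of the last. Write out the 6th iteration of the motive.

With a 5-note motive the entries are C4, D4, E4, each up a 2nd from the previous.
Continuing the starts: F#4 → G#4 → A#4.
Statement 6 starts on A#4 and keeps the same exact contour: A#4 G#4 B4 G#4 A#4.

A#4 G#4 B4 G#4 A#4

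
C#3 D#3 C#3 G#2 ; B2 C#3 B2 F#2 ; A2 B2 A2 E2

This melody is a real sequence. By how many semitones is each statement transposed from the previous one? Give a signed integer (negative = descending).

The 4-note cells begin on C#3, B2, A2 — each down a 2nd from the last.
Counting half-steps from C#3 to B2: -2.

-2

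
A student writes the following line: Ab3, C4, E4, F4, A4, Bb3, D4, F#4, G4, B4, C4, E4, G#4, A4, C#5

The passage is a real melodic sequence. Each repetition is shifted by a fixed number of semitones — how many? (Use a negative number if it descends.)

With a 5-note motive the entries are Ab3, Bb3, C4, each up a 2nd from the previous.
Ab3 to Bb3 spans +2 semitones.

2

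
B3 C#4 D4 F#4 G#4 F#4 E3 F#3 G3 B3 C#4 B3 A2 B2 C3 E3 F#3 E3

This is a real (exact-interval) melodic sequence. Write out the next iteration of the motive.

Unit = 6 notes; the statements start on B3, E3, A2, moving down a 5th each time.
Statement 4 starts on D2 and keeps the same exact contour: D2 E2 F2 A2 B2 A2.

D2 E2 F2 A2 B2 A2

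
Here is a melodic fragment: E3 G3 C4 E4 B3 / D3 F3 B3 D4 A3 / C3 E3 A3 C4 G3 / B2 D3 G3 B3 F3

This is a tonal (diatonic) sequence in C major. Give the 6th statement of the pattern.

G2 B2 E3 G3 D3

Unit = 5 notes; the statements start on E3, D3, C3, B2, moving down a 2nd each time.
Continuing the starts: A2 → G2.
Statement 6 starts on G2 and keeps the same diatonic contour: G2 B2 E3 G3 D3.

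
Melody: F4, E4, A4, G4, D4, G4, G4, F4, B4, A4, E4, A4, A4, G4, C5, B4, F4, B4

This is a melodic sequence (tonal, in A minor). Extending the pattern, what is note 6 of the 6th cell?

Grouping in 6s, the 6th note of each cell is G4, A4, B4.
Carrying that up a 2nd forward: C5 → D5 → E5.

E5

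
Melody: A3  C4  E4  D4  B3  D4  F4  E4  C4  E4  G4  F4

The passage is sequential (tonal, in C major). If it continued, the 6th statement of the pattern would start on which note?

F4

Unit = 4 notes; the statements start on A3, B3, C4, moving up a 2nd each time.
Continuing: D4 → E4 → F4. Statement 6 starts on F4.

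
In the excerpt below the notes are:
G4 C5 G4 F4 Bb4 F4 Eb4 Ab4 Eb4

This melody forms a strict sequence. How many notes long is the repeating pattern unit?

There are 9 notes; a 3-note unit gives 3 cells:
G4 C5 G4 | F4 Bb4 F4 | Eb4 Ab4 Eb4
Every group is a transposition down a 2nd of the one before; no shorter unit works.

3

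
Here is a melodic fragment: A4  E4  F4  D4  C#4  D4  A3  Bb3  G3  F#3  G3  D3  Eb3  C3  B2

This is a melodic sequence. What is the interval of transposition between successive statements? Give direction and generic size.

down a 5th

Taking 5-note groups, the heads are A4, D4, G3: the pattern moves down a 5th.
A4 to D4 is down a 5th.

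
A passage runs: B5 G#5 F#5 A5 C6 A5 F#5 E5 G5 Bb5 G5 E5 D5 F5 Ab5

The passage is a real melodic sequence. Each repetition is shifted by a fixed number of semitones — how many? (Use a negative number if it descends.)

With a 5-note motive the entries are B5, A5, G5, each down a 2nd from the previous.
B5 to A5 spans -2 semitones.

-2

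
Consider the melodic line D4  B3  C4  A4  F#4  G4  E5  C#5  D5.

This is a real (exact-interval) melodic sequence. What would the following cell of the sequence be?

B5 G#5 A5

Unit = 3 notes; the statements start on D4, A4, E5, moving up a 5th each time.
So cell 4 is B5 G#5 A5.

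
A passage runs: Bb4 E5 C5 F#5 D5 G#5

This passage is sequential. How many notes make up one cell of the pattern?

6 notes total. Splitting into 3 groups of 2:
Bb4 E5 | C5 F#5 | D5 G#5
Every group is a transposition up a 2nd of the one before; no shorter unit works.

2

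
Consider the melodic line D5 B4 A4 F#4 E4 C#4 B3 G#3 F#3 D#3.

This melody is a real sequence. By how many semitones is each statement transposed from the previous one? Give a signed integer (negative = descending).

-5

The 2-note cells begin on D5, A4, E4, B3, F#3 — each down a 4th from the last.
D5 to A4 spans -5 semitones.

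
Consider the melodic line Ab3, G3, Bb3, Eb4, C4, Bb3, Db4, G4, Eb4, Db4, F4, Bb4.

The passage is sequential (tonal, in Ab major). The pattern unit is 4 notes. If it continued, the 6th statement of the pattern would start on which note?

The 4-note cells begin on Ab3, C4, Eb4 — each up a 3rd from the last.
Continuing: G4 → Bb4 → Db5. Statement 6 starts on Db5.

Db5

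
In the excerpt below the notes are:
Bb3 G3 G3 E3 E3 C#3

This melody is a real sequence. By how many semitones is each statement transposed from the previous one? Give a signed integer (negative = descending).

Unit = 2 notes; the statements start on Bb3, G3, E3, moving down a 3rd each time.
Counting half-steps from Bb3 to G3: -3.

-3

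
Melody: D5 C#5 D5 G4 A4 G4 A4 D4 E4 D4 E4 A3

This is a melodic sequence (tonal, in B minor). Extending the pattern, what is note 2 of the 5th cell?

The unit is 4 notes. Position-2 pitches of the 3 shown cells: C#5, G4, D4.
Extending down a 4th: A3 → E3.

E3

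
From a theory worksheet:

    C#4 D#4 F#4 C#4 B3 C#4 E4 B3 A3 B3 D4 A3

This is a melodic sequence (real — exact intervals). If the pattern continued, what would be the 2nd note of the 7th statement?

The unit is 4 notes. Position-2 pitches of the 3 shown cells: D#4, C#4, B3.
Carrying that down a 2nd forward: A3 → G3 → F3 → Eb3.

Eb3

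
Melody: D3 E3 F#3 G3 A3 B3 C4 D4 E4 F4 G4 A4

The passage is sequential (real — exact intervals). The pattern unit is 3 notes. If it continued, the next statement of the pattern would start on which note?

Taking 3-note groups, the heads are D3, G3, C4, F4: the pattern moves up a 4th.
One more step up a 4th gives Bb4.

Bb4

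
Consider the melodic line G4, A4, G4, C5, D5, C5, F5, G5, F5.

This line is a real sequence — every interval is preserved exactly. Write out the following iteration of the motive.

With a 3-note motive the entries are G4, C5, F5, each up a 4th from the previous.
So cell 4 is Bb5 C6 Bb5.

Bb5 C6 Bb5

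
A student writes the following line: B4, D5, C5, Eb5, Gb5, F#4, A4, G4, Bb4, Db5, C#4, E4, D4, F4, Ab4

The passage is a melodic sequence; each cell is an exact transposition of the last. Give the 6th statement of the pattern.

With a 5-note motive the entries are B4, F#4, C#4, each down a 4th from the previous.
Carrying on: G#3 → D#3 → A#2.
So cell 6 is A#2 C#3 B2 D3 F3.

A#2 C#3 B2 D3 F3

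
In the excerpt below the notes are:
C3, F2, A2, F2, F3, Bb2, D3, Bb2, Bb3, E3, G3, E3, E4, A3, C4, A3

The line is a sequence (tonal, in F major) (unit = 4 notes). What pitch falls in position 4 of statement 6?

Grouping in 4s, the 4th note of each cell is F2, Bb2, E3, A3.
Extending up a 4th: D4 → G4.

G4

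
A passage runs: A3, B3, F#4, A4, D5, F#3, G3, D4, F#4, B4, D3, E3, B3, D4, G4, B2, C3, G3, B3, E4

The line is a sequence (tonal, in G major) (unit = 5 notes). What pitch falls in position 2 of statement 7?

D2

Grouping in 5s, the 2nd note of each cell is B3, G3, E3, C3.
Extending down a 3rd: A2 → F#2 → D2.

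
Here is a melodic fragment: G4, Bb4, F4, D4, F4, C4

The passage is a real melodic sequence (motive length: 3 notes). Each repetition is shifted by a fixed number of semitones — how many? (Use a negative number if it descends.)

Taking 3-note groups, the heads are G4, D4: the pattern moves down a 4th.
G4→D4 is 62 − 67 = -5 semitones.

-5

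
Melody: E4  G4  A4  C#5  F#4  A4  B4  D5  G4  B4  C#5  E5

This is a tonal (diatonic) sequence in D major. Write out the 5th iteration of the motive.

Unit = 4 notes; the statements start on E4, F#4, G4, moving up a 2nd each time.
Carrying on: A4 → B4.
Statement 5 starts on B4 and keeps the same diatonic contour: B4 D5 E5 G5.

B4 D5 E5 G5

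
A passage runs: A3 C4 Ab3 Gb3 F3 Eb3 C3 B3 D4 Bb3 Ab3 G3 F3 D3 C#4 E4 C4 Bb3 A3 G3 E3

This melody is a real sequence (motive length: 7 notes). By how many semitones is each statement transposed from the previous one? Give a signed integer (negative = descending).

2

The 7-note cells begin on A3, B3, C#4 — each up a 2nd from the last.
A3→B3 is 59 − 57 = 2 semitones.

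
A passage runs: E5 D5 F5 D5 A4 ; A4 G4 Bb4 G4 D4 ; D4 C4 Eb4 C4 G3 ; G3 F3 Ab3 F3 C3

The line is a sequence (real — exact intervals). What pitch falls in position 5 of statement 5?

F2

With 5-note cells, note 5 of each statement runs A4, D4, G3, C3.
Each moves down a 5th; the next is F2.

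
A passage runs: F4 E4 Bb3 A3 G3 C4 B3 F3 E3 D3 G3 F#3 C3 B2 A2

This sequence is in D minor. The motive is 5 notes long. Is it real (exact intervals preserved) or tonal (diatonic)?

Each cell has the same semitone pattern (-1, -6, -1, -2) — intervals are preserved exactly.
And B3 lies outside D minor, so the sequence is real rather than tonal.

real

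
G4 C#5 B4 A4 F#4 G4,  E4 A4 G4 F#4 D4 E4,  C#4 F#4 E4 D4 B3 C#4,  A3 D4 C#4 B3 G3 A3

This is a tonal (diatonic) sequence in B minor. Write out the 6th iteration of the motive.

Unit = 6 notes; the statements start on G4, E4, C#4, A3, moving down a 3rd each time.
Extending down a 3rd: F#3 → D3.
So cell 6 is D3 G3 F#3 E3 C#3 D3.

D3 G3 F#3 E3 C#3 D3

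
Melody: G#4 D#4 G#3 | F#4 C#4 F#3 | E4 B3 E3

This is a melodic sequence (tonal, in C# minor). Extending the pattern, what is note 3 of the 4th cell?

D#3

The unit is 3 notes. Position-3 pitches of the 3 shown cells: G#3, F#3, E3.
Each moves down a 2nd; the next is D#3.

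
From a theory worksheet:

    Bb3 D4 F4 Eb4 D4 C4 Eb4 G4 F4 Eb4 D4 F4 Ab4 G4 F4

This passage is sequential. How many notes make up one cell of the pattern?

15 notes total. Splitting into 3 groups of 5:
Bb3 D4 F4 Eb4 D4 | C4 Eb4 G4 F4 Eb4 | D4 F4 Ab4 G4 F4
That's a consistent up a 2nd shift per cell, and no other grouping gives one.

5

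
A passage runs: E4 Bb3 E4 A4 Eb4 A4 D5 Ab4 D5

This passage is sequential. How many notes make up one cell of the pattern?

There are 9 notes; a 3-note unit gives 3 cells:
E4 Bb3 E4 | A4 Eb4 A4 | D5 Ab4 D5
That's a consistent up a 4th shift per cell, and no other grouping gives one.

3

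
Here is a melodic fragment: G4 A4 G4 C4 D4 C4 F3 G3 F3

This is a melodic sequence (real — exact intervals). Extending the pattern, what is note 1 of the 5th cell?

Eb2

Grouping in 3s, the 1st note of each cell is G4, C4, F3.
Extending down a 5th: Bb2 → Eb2.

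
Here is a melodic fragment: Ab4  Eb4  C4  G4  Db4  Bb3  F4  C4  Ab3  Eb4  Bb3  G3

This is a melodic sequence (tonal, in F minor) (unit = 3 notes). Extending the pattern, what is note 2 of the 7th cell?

F3

The unit is 3 notes. Position-2 pitches of the 4 shown cells: Eb4, Db4, C4, Bb3.
Carrying that down a 2nd forward: Ab3 → G3 → F3.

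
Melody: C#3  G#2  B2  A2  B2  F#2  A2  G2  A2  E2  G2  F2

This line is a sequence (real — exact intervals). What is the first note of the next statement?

With a 4-note motive the entries are C#3, B2, A2, each down a 2nd from the previous.
One more step down a 2nd gives G2.

G2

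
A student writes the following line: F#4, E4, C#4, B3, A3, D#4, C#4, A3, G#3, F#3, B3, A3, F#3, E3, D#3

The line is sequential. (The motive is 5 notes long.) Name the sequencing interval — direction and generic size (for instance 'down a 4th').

down a 3rd

With a 5-note motive the entries are F#4, D#4, B3, each down a 3rd from the previous.
F#4 to D#4 is down a 3rd.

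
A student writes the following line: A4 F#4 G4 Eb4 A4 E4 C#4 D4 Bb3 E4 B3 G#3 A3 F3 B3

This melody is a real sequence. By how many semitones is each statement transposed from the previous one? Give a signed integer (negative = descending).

-5

Taking 5-note groups, the heads are A4, E4, B3: the pattern moves down a 4th.
Counting half-steps from A4 to E4: -5.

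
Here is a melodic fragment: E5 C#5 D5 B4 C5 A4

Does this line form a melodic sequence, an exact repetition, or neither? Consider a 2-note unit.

sequence

Each 2-note cell is the previous one transposed down a 2nd.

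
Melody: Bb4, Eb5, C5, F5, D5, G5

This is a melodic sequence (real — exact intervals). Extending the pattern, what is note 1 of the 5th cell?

Grouping in 2s, the 1st note of each cell is Bb4, C5, D5.
Each moves up a 2nd. Continuing: E5 → F#5.

F#5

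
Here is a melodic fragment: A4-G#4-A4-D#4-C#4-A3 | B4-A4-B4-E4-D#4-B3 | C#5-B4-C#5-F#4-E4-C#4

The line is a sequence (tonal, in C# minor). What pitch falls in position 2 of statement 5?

Grouping in 6s, the 2nd note of each cell is G#4, A4, B4.
Carrying that up a 2nd forward: C#5 → D#5.

D#5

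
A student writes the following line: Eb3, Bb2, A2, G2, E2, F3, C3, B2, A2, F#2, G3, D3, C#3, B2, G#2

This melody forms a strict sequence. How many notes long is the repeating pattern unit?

There are 15 notes; a 5-note unit gives 3 cells:
Eb3 Bb2 A2 G2 E2 | F3 C3 B2 A2 F#2 | G3 D3 C#3 B2 G#2
That's a consistent up a 2nd shift per cell, and no other grouping gives one.

5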